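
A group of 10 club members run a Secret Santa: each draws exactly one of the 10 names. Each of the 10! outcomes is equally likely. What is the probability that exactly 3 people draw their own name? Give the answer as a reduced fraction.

Favorable outcomes: C(10,3)·!7 = 120·1854 = 222480.
Total outcomes: 10! = 3628800.
Probability = 222480/3628800 = 103/1680.

103/1680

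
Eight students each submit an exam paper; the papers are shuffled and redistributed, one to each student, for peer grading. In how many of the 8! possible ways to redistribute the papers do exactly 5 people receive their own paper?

112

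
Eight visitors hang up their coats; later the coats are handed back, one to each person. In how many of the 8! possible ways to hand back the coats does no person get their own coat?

14833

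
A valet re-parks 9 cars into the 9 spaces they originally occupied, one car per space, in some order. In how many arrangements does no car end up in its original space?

The number of derangements of 9 is !9 = Σ_{k=0}^{9} (-1)^k·9!/k!
= 9! - 9!/1! + 9!/2! - 9!/3! + 9!/4! - 9!/5! + 9!/6! - 9!/7! + 9!/8! - 9!/9!
= 362880 - 362880 + 181440 - 60480 + 15120 - 3024 + 504 - 72 + 9 - 1
= 133496

133496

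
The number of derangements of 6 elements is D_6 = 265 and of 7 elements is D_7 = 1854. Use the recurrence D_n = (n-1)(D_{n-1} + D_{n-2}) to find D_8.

D_8 = (8-1)·(D_7 + D_6) = 7·(1854 + 265) = 7·2119 = 14833.

14833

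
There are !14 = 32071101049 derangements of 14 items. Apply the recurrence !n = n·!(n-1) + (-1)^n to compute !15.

!15 = 15·32071101049 - 1 = 481066515734.

481066515734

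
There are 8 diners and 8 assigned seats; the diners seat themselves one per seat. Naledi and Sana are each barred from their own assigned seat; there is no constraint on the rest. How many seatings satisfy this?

Inclusion-exclusion on the 2 forbidden self-matches:
Σ_{j=0}^{2} (-1)^j C(2,j)(8-j)!
= C(2,0)·8! - C(2,1)·7! + C(2,2)·6!
= 40320 - 10080 + 720
= 30960

30960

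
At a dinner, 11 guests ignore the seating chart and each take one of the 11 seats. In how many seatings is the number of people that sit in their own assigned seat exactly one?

14684571

Pick the single fixed position: C(11,1) = 11 ways.
The other 10 form a derangement: !10 = 1334961.
Total: 11 × 1334961 = 14684571.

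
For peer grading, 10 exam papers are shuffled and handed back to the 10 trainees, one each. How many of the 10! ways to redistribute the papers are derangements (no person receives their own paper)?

1334961

!10 is the nearest integer to 10!/e.
10! = 3628800, and 3628800/e ≈ 1334960.92, so !10 = 1334961.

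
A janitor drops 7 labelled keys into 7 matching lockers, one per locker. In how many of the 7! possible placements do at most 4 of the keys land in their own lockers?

5018

# with exactly i fixed is C(7,i)·!(7-i); sum over i=0..4:
  i=0: C(7,0)·!7 = 1·1854 = 1854
  i=1: C(7,1)·!6 = 7·265 = 1855
  i=2: C(7,2)·!5 = 21·44 = 924
  i=3: C(7,3)·!4 = 35·9 = 315
  i=4: C(7,4)·!3 = 35·2 = 70
Total = 5018.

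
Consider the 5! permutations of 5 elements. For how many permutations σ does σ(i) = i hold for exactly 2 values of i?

20

Pick the 2 fixed positions: C(5,2) = 10 ways.
The remaining 3 must be deranged: !3 = 2.
Total: 10 × 2 = 20.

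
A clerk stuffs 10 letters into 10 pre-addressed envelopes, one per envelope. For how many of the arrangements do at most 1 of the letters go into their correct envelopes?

2669921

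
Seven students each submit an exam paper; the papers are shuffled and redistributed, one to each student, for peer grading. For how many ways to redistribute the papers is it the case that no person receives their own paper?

1854

!7 is the nearest integer to 7!/e.
7! = 5040, and 5040/e ≈ 1854.11, so !7 = 1854.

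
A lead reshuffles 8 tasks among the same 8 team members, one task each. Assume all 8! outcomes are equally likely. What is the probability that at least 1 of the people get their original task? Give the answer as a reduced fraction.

3641/5760

Favorable outcomes: Σ_{i≥1} C(8,i)·!(8-i) = 8·1854 + 28·265 + 56·44 + 70·9 + 56·2 + 28·1 + 8·0 + 1·1 = 25487.
Total outcomes: 8! = 40320.
Probability = 25487/40320 = 3641/5760.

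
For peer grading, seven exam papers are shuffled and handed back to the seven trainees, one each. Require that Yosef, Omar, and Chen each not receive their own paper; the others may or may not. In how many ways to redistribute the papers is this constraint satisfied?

3216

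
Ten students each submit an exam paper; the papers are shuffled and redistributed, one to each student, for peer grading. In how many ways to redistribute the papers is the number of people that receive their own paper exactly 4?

Pick the 4 fixed positions: C(10,4) = 210 ways.
The remaining 6 must be deranged: !6 = 265.
Total: 210 × 265 = 55650.

55650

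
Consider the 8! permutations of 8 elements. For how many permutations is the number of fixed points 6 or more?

29

# with exactly i fixed is C(8,i)·!(8-i); sum over i=6..8:
  i=6: C(8,6)·!2 = 28·1 = 28
  i=7: C(8,7)·!1 = 8·0 = 0
  i=8: C(8,8)·!0 = 1·1 = 1
Total = 29.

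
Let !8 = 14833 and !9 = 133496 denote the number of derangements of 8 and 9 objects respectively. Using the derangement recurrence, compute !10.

!10 = (10-1)·(!9 + !8) = 9·(133496 + 14833) = 9·148329 = 1334961.

1334961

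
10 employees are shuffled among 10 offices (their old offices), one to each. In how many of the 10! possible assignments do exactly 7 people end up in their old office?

240

Pick the 7 fixed positions: C(10,7) = 120 ways.
The other 3 form a derangement: !3 = 2.
Total: 120 × 2 = 240.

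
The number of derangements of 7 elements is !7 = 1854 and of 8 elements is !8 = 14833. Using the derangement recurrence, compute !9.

133496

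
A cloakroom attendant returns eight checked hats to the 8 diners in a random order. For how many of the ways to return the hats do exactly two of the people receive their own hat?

Pick the 2 fixed positions: C(8,2) = 28 ways.
The remaining 6 must be deranged: !6 = 265.
Total: 28 × 265 = 7420.

7420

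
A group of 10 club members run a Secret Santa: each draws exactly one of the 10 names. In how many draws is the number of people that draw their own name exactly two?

Pick the 2 fixed positions: C(10,2) = 45 ways.
The other 8 form a derangement: !8 = 14833.
Total: 45 × 14833 = 667485.

667485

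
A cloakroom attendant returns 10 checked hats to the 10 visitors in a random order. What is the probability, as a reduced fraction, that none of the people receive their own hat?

16481/44800

Favorable outcomes: !10 = 1334961.
Total outcomes: 10! = 3628800.
Probability = 1334961/3628800 = 16481/44800.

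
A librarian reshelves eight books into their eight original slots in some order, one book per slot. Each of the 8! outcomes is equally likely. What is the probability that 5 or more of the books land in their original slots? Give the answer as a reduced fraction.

47/13440

Favorable outcomes: Σ_{i≥5} C(8,i)·!(8-i) = 56·2 + 28·1 + 8·0 + 1·1 = 141.
Total outcomes: 8! = 40320.
Probability = 141/40320 = 47/13440.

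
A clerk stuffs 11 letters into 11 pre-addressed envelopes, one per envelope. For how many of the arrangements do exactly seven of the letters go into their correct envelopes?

2970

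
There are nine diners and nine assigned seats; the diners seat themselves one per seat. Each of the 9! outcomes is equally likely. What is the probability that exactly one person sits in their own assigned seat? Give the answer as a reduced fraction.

2119/5760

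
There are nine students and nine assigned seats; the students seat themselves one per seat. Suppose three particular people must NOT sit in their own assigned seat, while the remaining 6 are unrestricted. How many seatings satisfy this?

Let A_j be the event that the j-th constrained one is fixed. By inclusion-exclusion over the 3 events:
Σ_{j=0}^{3} (-1)^j C(3,j)(9-j)!
= C(3,0)·9! - C(3,1)·8! + C(3,2)·7! - C(3,3)·6!
= 362880 - 120960 + 15120 - 720
= 256320

256320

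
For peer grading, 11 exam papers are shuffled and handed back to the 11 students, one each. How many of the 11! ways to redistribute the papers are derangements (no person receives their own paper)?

14684570

The number of derangements of 11 is !11 = Σ_{k=0}^{11} (-1)^k·11!/k!
= 11! - 11!/1! + 11!/2! - 11!/3! + 11!/4! - 11!/5! + 11!/6! - 11!/7! + 11!/8! - 11!/9! + 11!/10! - 11!/11!
= 39916800 - 39916800 + 19958400 - 6652800 + 1663200 - 332640 + 55440 - 7920 + 990 - 110 + 11 - 1
= 14684570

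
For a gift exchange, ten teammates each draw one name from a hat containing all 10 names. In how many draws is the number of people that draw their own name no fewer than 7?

286

# with exactly i fixed is C(10,i)·!(10-i); sum over i=7..10:
  i=7: C(10,7)·!3 = 120·2 = 240
  i=8: C(10,8)·!2 = 45·1 = 45
  i=9: C(10,9)·!1 = 10·0 = 0
  i=10: C(10,10)·!0 = 1·1 = 1
Total = 286.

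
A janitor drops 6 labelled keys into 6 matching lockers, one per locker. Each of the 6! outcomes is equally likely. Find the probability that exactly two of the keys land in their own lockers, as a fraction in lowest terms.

3/16

Favorable outcomes: C(6,2)·!4 = 15·9 = 135.
Total outcomes: 6! = 720.
Probability = 135/720 = 3/16.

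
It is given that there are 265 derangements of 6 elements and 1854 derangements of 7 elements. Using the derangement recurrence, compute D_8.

14833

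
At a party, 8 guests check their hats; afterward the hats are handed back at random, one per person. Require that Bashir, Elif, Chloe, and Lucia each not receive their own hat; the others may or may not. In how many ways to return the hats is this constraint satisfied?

24024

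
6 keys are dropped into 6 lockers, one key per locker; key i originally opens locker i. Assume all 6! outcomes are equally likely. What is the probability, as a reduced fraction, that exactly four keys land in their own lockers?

1/48

Favorable outcomes: C(6,4)·!2 = 15·1 = 15.
Total outcomes: 6! = 720.
Probability = 15/720 = 1/48.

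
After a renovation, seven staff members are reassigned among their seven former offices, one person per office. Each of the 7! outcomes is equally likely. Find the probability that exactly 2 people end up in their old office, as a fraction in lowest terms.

Favorable outcomes: C(7,2)·!5 = 21·44 = 924.
Total outcomes: 7! = 5040.
Probability = 924/5040 = 11/60.

11/60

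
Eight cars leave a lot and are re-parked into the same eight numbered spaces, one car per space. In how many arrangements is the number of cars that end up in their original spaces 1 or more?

25487

# with exactly i fixed is C(8,i)·!(8-i); sum over i=1..8:
  i=1: C(8,1)·!7 = 8·1854 = 14832
  i=2: C(8,2)·!6 = 28·265 = 7420
  i=3: C(8,3)·!5 = 56·44 = 2464
  i=4: C(8,4)·!4 = 70·9 = 630
  i=5: C(8,5)·!3 = 56·2 = 112
  i=6: C(8,6)·!2 = 28·1 = 28
  i=7: C(8,7)·!1 = 8·0 = 0
  i=8: C(8,8)·!0 = 1·1 = 1
Total = 25487.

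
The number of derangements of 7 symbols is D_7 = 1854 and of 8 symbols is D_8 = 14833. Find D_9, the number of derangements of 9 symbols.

D_9 = (9-1)·(D_8 + D_7) = 8·(14833 + 1854) = 8·16687 = 133496.

133496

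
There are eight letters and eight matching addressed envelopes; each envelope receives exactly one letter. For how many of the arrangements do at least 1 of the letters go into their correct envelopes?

25487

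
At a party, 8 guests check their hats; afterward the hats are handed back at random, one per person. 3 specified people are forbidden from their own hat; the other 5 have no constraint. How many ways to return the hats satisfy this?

27240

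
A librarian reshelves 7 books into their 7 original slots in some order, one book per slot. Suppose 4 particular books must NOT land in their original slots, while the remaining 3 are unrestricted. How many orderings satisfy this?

2790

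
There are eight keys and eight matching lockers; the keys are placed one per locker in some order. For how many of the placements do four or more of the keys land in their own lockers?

771

Sum C(8,i)·!(8-i) for i = 4..8:
  i=4: C(8,4)·!4 = 70·9 = 630
  i=5: C(8,5)·!3 = 56·2 = 112
  i=6: C(8,6)·!2 = 28·1 = 28
  i=7: C(8,7)·!1 = 8·0 = 0
  i=8: C(8,8)·!0 = 1·1 = 1
Total = 771.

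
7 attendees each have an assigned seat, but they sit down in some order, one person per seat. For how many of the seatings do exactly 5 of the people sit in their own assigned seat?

21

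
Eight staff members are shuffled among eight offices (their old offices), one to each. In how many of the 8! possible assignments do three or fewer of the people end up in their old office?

# with exactly i fixed is C(8,i)·!(8-i); sum over i=0..3:
  i=0: C(8,0)·!8 = 1·14833 = 14833
  i=1: C(8,1)·!7 = 8·1854 = 14832
  i=2: C(8,2)·!6 = 28·265 = 7420
  i=3: C(8,3)·!5 = 56·44 = 2464
Total = 39549.

39549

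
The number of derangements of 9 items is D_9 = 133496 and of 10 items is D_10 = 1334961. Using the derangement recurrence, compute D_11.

D_11 = (11-1)·(D_10 + D_9) = 10·(1334961 + 133496) = 10·1468457 = 14684570.

14684570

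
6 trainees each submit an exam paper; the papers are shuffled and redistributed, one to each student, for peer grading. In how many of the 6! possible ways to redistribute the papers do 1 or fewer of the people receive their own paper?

529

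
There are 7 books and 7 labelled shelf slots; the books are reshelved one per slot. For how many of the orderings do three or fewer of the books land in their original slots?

4948

Sum C(7,i)·!(7-i) for i = 0..3:
  i=0: C(7,0)·!7 = 1·1854 = 1854
  i=1: C(7,1)·!6 = 7·265 = 1855
  i=2: C(7,2)·!5 = 21·44 = 924
  i=3: C(7,3)·!4 = 35·9 = 315
Total = 4948.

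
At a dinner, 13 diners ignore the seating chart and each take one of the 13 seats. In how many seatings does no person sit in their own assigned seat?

2290792932

The subfactorial !13 = [13!/e] (nearest integer).
13! = 6227020800, and 6227020800/e ≈ 2290792932.07, so !13 = 2290792932.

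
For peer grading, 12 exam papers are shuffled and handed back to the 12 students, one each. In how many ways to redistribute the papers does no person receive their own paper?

Use !n = (n-1)(!(n-1) + !(n-2)).
!12 = 11·(14684570 + 1334961) = 11·16019531 = 176214841

176214841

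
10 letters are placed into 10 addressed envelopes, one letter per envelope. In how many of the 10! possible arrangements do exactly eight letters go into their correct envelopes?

45

Choose which 8 of the 10 are fixed: C(10,8) = 45.
The remaining 2 must be deranged: !2 = 1.
Total: 45 × 1 = 45.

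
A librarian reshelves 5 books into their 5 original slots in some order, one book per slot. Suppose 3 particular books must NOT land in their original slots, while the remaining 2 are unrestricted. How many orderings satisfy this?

Inclusion-exclusion on the 3 forbidden self-matches:
Σ_{j=0}^{3} (-1)^j C(3,j)(5-j)!
= C(3,0)·5! - C(3,1)·4! + C(3,2)·3! - C(3,3)·2!
= 120 - 72 + 18 - 2
= 64

64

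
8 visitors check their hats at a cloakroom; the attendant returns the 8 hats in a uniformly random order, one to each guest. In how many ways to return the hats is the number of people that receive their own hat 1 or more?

25487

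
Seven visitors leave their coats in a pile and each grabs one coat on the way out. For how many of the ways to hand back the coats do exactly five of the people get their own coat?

Pick the 5 fixed positions: C(7,5) = 21 ways.
The remaining 2 must be deranged: !2 = 1.
Total: 21 × 1 = 21.

21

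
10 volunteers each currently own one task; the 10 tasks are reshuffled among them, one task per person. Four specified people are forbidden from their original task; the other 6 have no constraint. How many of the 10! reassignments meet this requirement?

2399760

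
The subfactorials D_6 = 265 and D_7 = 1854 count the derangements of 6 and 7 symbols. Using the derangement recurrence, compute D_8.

14833

D_8 = (8-1)·(D_7 + D_6) = 7·(1854 + 265) = 7·2119 = 14833.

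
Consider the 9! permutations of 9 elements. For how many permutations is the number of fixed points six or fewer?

362843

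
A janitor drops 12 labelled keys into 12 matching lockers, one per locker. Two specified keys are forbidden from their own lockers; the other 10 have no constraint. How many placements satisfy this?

Let A_j be the event that the j-th constrained one is fixed. By inclusion-exclusion over the 2 events:
Σ_{j=0}^{2} (-1)^j C(2,j)(12-j)!
= C(2,0)·12! - C(2,1)·11! + C(2,2)·10!
= 479001600 - 79833600 + 3628800
= 402796800

402796800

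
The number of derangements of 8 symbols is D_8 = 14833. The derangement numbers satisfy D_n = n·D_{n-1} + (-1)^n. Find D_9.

133496

D_9 = 9·14833 - 1 = 133496.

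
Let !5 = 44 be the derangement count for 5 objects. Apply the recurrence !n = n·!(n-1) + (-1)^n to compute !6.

!6 = 6·44 + 1 = 265.

265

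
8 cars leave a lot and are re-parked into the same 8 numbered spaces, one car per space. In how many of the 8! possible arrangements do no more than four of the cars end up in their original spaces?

40179

Sum C(8,i)·!(8-i) for i = 0..4:
  i=0: C(8,0)·!8 = 1·14833 = 14833
  i=1: C(8,1)·!7 = 8·1854 = 14832
  i=2: C(8,2)·!6 = 28·265 = 7420
  i=3: C(8,3)·!5 = 56·44 = 2464
  i=4: C(8,4)·!4 = 70·9 = 630
Total = 40179.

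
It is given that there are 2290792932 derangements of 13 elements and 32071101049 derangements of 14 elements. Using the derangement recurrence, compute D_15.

481066515734

D_15 = (15-1)·(D_14 + D_13) = 14·(32071101049 + 2290792932) = 14·34361893981 = 481066515734.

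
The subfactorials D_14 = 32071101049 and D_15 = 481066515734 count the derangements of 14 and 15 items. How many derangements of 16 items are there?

D_16 = (16-1)·(D_15 + D_14) = 15·(481066515734 + 32071101049) = 15·513137616783 = 7697064251745.

7697064251745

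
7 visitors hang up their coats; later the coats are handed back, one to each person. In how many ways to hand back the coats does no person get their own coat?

1854

!7 = 7! · Σ_{k=0}^{7} (-1)^k/k!
= 7! - 7!/1! + 7!/2! - 7!/3! + 7!/4! - 7!/5! + 7!/6! - 7!/7!
= 5040 - 5040 + 2520 - 840 + 210 - 42 + 7 - 1
= 1854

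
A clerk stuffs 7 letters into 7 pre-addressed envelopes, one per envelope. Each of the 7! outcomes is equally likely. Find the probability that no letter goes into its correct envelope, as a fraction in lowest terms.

103/280

Favorable outcomes: !7 = 1854.
Total outcomes: 7! = 5040.
Probability = 1854/5040 = 103/280.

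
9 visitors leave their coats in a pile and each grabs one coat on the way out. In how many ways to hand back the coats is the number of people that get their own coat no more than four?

# with exactly i fixed is C(9,i)·!(9-i); sum over i=0..4:
  i=0: C(9,0)·!9 = 1·133496 = 133496
  i=1: C(9,1)·!8 = 9·14833 = 133497
  i=2: C(9,2)·!7 = 36·1854 = 66744
  i=3: C(9,3)·!6 = 84·265 = 22260
  i=4: C(9,4)·!5 = 126·44 = 5544
Total = 361541.

361541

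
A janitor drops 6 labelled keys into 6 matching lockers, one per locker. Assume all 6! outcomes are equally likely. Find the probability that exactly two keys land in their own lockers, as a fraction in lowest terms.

3/16

Favorable outcomes: C(6,2)·!4 = 15·9 = 135.
Total outcomes: 6! = 720.
Probability = 135/720 = 3/16.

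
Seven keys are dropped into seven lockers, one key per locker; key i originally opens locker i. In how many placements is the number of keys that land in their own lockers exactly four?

Choose which 4 of the 7 are fixed: C(7,4) = 35.
The other 3 form a derangement: !3 = 2.
Total: 35 × 2 = 70.

70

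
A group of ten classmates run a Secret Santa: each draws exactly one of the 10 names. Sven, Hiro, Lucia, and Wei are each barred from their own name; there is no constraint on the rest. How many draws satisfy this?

2399760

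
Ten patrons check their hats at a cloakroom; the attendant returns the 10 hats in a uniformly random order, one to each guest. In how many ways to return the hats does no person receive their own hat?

1334961

Use !n = n·!(n-1) + (-1)^n.
!10 = 10·133496 + 1 = 1334961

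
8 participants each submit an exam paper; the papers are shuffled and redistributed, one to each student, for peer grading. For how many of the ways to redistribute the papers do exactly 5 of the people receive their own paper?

112

Choose which 5 of the 8 are fixed: C(8,5) = 56.
The other 3 form a derangement: !3 = 2.
Total: 56 × 2 = 112.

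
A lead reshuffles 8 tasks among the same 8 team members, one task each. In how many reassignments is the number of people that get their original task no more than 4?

40179

Sum C(8,i)·!(8-i) for i = 0..4:
  i=0: C(8,0)·!8 = 1·14833 = 14833
  i=1: C(8,1)·!7 = 8·1854 = 14832
  i=2: C(8,2)·!6 = 28·265 = 7420
  i=3: C(8,3)·!5 = 56·44 = 2464
  i=4: C(8,4)·!4 = 70·9 = 630
Total = 40179.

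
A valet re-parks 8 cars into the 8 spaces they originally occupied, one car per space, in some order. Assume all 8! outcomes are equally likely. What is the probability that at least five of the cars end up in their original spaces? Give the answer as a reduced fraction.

47/13440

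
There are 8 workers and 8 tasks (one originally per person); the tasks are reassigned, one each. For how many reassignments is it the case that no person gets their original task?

14833

The number of derangements of 8 is !8 = Σ_{k=0}^{8} (-1)^k·8!/k!
= 8! - 8!/1! + 8!/2! - 8!/3! + 8!/4! - 8!/5! + 8!/6! - 8!/7! + 8!/8!
= 40320 - 40320 + 20160 - 6720 + 1680 - 336 + 56 - 8 + 1
= 14833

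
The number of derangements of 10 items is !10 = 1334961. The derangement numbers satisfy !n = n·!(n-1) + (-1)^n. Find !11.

14684570

!11 = 11·1334961 - 1 = 14684570.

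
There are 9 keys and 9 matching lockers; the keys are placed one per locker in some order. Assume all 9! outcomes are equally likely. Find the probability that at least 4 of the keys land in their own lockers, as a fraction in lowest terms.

6883/362880

Favorable outcomes: Σ_{i≥4} C(9,i)·!(9-i) = 126·44 + 126·9 + 84·2 + 36·1 + 9·0 + 1·1 = 6883.
Total outcomes: 9! = 362880.
Probability = 6883/362880 = 6883/362880.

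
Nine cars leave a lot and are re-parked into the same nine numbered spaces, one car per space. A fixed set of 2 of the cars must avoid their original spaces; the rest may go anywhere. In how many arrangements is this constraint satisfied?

287280

Let A_j be the event that the j-th constrained one is fixed. By inclusion-exclusion over the 2 events:
Σ_{j=0}^{2} (-1)^j C(2,j)(9-j)!
= C(2,0)·9! - C(2,1)·8! + C(2,2)·7!
= 362880 - 80640 + 5040
= 287280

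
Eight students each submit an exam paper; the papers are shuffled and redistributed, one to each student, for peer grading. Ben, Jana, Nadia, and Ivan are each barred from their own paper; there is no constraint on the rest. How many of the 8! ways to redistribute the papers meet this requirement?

24024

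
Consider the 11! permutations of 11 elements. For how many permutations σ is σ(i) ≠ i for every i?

14684570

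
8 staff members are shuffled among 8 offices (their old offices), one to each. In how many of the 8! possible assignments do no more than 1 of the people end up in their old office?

Sum C(8,i)·!(8-i) for i = 0..1:
  i=0: C(8,0)·!8 = 1·14833 = 14833
  i=1: C(8,1)·!7 = 8·1854 = 14832
Total = 29665.

29665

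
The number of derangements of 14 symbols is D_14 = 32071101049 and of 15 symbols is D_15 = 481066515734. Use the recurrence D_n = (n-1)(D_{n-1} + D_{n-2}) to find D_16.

D_16 = (16-1)·(D_15 + D_14) = 15·(481066515734 + 32071101049) = 15·513137616783 = 7697064251745.

7697064251745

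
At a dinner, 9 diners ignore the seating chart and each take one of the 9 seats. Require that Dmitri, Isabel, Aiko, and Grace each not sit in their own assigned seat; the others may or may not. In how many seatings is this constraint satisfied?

Inclusion-exclusion on the 4 forbidden self-matches:
Σ_{j=0}^{4} (-1)^j C(4,j)(9-j)!
= C(4,0)·9! - C(4,1)·8! + C(4,2)·7! - C(4,3)·6! + C(4,4)·5!
= 362880 - 161280 + 30240 - 2880 + 120
= 229080

229080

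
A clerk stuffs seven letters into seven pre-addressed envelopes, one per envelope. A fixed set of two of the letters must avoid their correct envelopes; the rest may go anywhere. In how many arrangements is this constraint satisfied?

3720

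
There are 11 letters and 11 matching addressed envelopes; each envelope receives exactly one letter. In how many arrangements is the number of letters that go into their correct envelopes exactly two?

7342280

Pick the 2 fixed positions: C(11,2) = 55 ways.
The other 9 form a derangement: !9 = 133496.
Total: 55 × 133496 = 7342280.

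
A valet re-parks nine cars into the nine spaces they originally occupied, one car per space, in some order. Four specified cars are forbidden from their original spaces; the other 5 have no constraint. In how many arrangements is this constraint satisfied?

Inclusion-exclusion on the 4 forbidden self-matches:
Σ_{j=0}^{4} (-1)^j C(4,j)(9-j)!
= C(4,0)·9! - C(4,1)·8! + C(4,2)·7! - C(4,3)·6! + C(4,4)·5!
= 362880 - 161280 + 30240 - 2880 + 120
= 229080

229080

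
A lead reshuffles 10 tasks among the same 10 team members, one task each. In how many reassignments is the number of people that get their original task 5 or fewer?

3626624

# with exactly i fixed is C(10,i)·!(10-i); sum over i=0..5:
  i=0: C(10,0)·!10 = 1·1334961 = 1334961
  i=1: C(10,1)·!9 = 10·133496 = 1334960
  i=2: C(10,2)·!8 = 45·14833 = 667485
  i=3: C(10,3)·!7 = 120·1854 = 222480
  i=4: C(10,4)·!6 = 210·265 = 55650
  i=5: C(10,5)·!5 = 252·44 = 11088
Total = 3626624.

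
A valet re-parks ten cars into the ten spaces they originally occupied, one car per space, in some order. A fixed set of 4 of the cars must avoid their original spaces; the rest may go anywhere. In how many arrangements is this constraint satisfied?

2399760

Inclusion-exclusion on the 4 forbidden self-matches:
Σ_{j=0}^{4} (-1)^j C(4,j)(10-j)!
= C(4,0)·10! - C(4,1)·9! + C(4,2)·8! - C(4,3)·7! + C(4,4)·6!
= 3628800 - 1451520 + 241920 - 20160 + 720
= 2399760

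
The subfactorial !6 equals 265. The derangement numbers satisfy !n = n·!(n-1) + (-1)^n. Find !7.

1854

!7 = 7·265 - 1 = 1854.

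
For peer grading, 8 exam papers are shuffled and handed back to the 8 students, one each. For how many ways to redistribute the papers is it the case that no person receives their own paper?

14833

Use !n = n·!(n-1) + (-1)^n.
!8 = 8·1854 + 1 = 14833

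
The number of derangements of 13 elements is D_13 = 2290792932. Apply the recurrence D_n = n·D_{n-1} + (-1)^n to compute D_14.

32071101049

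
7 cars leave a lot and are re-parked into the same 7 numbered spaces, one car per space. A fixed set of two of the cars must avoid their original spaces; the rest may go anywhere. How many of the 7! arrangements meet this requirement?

Inclusion-exclusion on the 2 forbidden self-matches:
Σ_{j=0}^{2} (-1)^j C(2,j)(7-j)!
= C(2,0)·7! - C(2,1)·6! + C(2,2)·5!
= 5040 - 1440 + 120
= 3720

3720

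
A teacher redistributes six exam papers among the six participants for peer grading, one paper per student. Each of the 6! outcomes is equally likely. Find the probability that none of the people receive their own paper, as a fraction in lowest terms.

Favorable outcomes: !6 = 265.
Total outcomes: 6! = 720.
Probability = 265/720 = 53/144.

53/144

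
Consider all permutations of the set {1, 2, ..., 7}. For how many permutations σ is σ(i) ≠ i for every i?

The number of derangements of 7 is !7 = Σ_{k=0}^{7} (-1)^k·7!/k!
= 7! - 7!/1! + 7!/2! - 7!/3! + 7!/4! - 7!/5! + 7!/6! - 7!/7!
= 5040 - 5040 + 2520 - 840 + 210 - 42 + 7 - 1
= 1854

1854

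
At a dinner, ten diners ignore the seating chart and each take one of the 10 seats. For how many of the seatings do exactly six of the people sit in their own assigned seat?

Choose which 6 of the 10 are fixed: C(10,6) = 210.
The remaining 4 must be deranged: !4 = 9.
Total: 210 × 9 = 1890.

1890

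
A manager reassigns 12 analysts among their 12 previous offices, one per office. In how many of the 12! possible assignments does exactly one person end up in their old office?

Pick the single fixed position: C(12,1) = 12 ways.
The remaining 11 must be deranged: !11 = 14684570.
Total: 12 × 14684570 = 176214840.

176214840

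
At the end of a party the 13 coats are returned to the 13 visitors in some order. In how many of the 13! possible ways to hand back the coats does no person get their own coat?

Use !n = (n-1)(!(n-1) + !(n-2)).
!13 = 12·(176214841 + 14684570) = 12·190899411 = 2290792932

2290792932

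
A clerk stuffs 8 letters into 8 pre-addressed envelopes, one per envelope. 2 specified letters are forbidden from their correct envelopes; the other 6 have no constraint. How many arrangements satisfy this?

30960

Let A_j be the event that the j-th constrained one is fixed. By inclusion-exclusion over the 2 events:
Σ_{j=0}^{2} (-1)^j C(2,j)(8-j)!
= C(2,0)·8! - C(2,1)·7! + C(2,2)·6!
= 40320 - 10080 + 720
= 30960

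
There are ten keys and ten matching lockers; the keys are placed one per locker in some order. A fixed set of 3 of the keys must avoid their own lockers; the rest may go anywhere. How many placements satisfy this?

Let A_j be the event that the j-th constrained one is fixed. By inclusion-exclusion over the 3 events:
Σ_{j=0}^{3} (-1)^j C(3,j)(10-j)!
= C(3,0)·10! - C(3,1)·9! + C(3,2)·8! - C(3,3)·7!
= 3628800 - 1088640 + 120960 - 5040
= 2656080

2656080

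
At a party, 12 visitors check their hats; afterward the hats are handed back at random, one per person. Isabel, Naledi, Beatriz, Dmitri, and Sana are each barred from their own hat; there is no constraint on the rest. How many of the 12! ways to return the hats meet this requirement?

Let A_j be the event that the j-th constrained one is fixed. By inclusion-exclusion over the 5 events:
Σ_{j=0}^{5} (-1)^j C(5,j)(12-j)!
= C(5,0)·12! - C(5,1)·11! + C(5,2)·10! - C(5,3)·9! + C(5,4)·8! - C(5,5)·7!
= 479001600 - 199584000 + 36288000 - 3628800 + 201600 - 5040
= 312273360

312273360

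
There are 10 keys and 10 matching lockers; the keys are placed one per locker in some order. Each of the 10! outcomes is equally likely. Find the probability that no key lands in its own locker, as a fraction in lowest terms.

16481/44800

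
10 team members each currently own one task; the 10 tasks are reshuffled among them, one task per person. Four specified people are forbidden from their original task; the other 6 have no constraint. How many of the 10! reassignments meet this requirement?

Let A_j be the event that the j-th constrained one is fixed. By inclusion-exclusion over the 4 events:
Σ_{j=0}^{4} (-1)^j C(4,j)(10-j)!
= C(4,0)·10! - C(4,1)·9! + C(4,2)·8! - C(4,3)·7! + C(4,4)·6!
= 3628800 - 1451520 + 241920 - 20160 + 720
= 2399760

2399760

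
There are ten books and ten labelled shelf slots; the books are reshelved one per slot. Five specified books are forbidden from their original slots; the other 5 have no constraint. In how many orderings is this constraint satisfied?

Inclusion-exclusion on the 5 forbidden self-matches:
Σ_{j=0}^{5} (-1)^j C(5,j)(10-j)!
= C(5,0)·10! - C(5,1)·9! + C(5,2)·8! - C(5,3)·7! + C(5,4)·6! - C(5,5)·5!
= 3628800 - 1814400 + 403200 - 50400 + 3600 - 120
= 2170680

2170680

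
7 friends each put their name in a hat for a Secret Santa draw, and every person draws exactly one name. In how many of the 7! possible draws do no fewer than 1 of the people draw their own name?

3186

# with exactly i fixed is C(7,i)·!(7-i); sum over i=1..7:
  i=1: C(7,1)·!6 = 7·265 = 1855
  i=2: C(7,2)·!5 = 21·44 = 924
  i=3: C(7,3)·!4 = 35·9 = 315
  i=4: C(7,4)·!3 = 35·2 = 70
  i=5: C(7,5)·!2 = 21·1 = 21
  i=6: C(7,6)·!1 = 7·0 = 0
  i=7: C(7,7)·!0 = 1·1 = 1
Total = 3186.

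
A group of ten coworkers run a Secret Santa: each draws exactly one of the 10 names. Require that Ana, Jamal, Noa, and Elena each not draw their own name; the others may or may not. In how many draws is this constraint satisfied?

2399760

Let A_j be the event that the j-th constrained one is fixed. By inclusion-exclusion over the 4 events:
Σ_{j=0}^{4} (-1)^j C(4,j)(10-j)!
= C(4,0)·10! - C(4,1)·9! + C(4,2)·8! - C(4,3)·7! + C(4,4)·6!
= 3628800 - 1451520 + 241920 - 20160 + 720
= 2399760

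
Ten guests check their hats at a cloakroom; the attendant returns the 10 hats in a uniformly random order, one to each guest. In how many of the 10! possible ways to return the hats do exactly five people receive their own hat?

11088

Pick the 5 fixed positions: C(10,5) = 252 ways.
The other 5 form a derangement: !5 = 44.
Total: 252 × 44 = 11088.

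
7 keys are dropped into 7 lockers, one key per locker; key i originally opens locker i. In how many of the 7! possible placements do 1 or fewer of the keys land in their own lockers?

3709

Sum C(7,i)·!(7-i) for i = 0..1:
  i=0: C(7,0)·!7 = 1·1854 = 1854
  i=1: C(7,1)·!6 = 7·265 = 1855
Total = 3709.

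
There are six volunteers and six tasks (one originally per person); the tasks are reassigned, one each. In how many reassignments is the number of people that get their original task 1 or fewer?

529

# with exactly i fixed is C(6,i)·!(6-i); sum over i=0..1:
  i=0: C(6,0)·!6 = 1·265 = 265
  i=1: C(6,1)·!5 = 6·44 = 264
Total = 529.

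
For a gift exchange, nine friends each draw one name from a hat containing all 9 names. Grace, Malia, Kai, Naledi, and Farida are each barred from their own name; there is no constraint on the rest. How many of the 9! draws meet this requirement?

205056

Let A_j be the event that the j-th constrained one is fixed. By inclusion-exclusion over the 5 events:
Σ_{j=0}^{5} (-1)^j C(5,j)(9-j)!
= C(5,0)·9! - C(5,1)·8! + C(5,2)·7! - C(5,3)·6! + C(5,4)·5! - C(5,5)·4!
= 362880 - 201600 + 50400 - 7200 + 600 - 24
= 205056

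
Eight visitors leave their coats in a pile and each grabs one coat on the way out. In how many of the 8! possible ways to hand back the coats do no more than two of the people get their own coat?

# with exactly i fixed is C(8,i)·!(8-i); sum over i=0..2:
  i=0: C(8,0)·!8 = 1·14833 = 14833
  i=1: C(8,1)·!7 = 8·1854 = 14832
  i=2: C(8,2)·!6 = 28·265 = 7420
Total = 37085.

37085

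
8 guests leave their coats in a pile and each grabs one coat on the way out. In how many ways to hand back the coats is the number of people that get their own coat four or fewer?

Sum C(8,i)·!(8-i) for i = 0..4:
  i=0: C(8,0)·!8 = 1·14833 = 14833
  i=1: C(8,1)·!7 = 8·1854 = 14832
  i=2: C(8,2)·!6 = 28·265 = 7420
  i=3: C(8,3)·!5 = 56·44 = 2464
  i=4: C(8,4)·!4 = 70·9 = 630
Total = 40179.

40179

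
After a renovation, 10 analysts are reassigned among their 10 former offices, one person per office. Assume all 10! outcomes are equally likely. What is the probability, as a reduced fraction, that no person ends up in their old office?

Favorable outcomes: !10 = 1334961.
Total outcomes: 10! = 3628800.
Probability = 1334961/3628800 = 16481/44800.

16481/44800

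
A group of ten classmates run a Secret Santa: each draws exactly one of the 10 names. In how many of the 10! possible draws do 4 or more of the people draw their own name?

68914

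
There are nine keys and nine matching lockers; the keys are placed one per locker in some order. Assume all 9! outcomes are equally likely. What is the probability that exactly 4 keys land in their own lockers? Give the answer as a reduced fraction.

11/720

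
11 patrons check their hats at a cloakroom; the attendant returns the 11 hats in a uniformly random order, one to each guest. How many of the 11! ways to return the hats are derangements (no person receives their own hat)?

!11 is the nearest integer to 11!/e.
11! = 39916800, and 39916800/e ≈ 14684570.08, so !11 = 14684570.

14684570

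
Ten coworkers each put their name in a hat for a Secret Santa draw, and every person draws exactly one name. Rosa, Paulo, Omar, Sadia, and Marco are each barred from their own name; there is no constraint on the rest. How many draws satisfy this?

2170680

Let A_j be the event that the j-th constrained one is fixed. By inclusion-exclusion over the 5 events:
Σ_{j=0}^{5} (-1)^j C(5,j)(10-j)!
= C(5,0)·10! - C(5,1)·9! + C(5,2)·8! - C(5,3)·7! + C(5,4)·6! - C(5,5)·5!
= 3628800 - 1814400 + 403200 - 50400 + 3600 - 120
= 2170680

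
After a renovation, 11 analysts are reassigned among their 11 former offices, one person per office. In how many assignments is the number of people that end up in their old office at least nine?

56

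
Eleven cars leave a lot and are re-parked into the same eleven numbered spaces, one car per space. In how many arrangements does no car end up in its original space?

14684570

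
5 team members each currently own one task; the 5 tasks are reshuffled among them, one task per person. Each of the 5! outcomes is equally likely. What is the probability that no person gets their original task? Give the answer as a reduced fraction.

11/30

Favorable outcomes: !5 = 44.
Total outcomes: 5! = 120.
Probability = 44/120 = 11/30.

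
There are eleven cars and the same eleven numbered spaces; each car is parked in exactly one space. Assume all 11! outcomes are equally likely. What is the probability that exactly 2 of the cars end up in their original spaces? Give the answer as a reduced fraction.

16687/90720

Favorable outcomes: C(11,2)·!9 = 55·133496 = 7342280.
Total outcomes: 11! = 39916800.
Probability = 7342280/39916800 = 16687/90720.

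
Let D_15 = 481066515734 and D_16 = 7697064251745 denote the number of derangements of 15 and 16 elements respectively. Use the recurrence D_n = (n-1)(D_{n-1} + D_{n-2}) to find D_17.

D_17 = (17-1)·(D_16 + D_15) = 16·(7697064251745 + 481066515734) = 16·8178130767479 = 130850092279664.

130850092279664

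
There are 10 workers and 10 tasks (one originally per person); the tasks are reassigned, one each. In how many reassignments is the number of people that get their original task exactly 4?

55650

Pick the 4 fixed positions: C(10,4) = 210 ways.
The other 6 form a derangement: !6 = 265.
Total: 210 × 265 = 55650.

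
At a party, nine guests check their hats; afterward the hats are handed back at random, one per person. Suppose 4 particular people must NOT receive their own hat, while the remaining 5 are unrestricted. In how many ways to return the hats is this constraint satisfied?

229080

Inclusion-exclusion on the 4 forbidden self-matches:
Σ_{j=0}^{4} (-1)^j C(4,j)(9-j)!
= C(4,0)·9! - C(4,1)·8! + C(4,2)·7! - C(4,3)·6! + C(4,4)·5!
= 362880 - 161280 + 30240 - 2880 + 120
= 229080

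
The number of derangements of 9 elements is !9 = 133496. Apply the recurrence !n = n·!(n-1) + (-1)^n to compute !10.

!10 = 10·133496 + 1 = 1334961.

1334961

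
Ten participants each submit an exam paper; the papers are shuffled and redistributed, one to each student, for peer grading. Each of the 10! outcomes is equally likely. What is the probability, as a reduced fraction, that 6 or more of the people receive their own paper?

17/28350

Favorable outcomes: Σ_{i≥6} C(10,i)·!(10-i) = 210·9 + 120·2 + 45·1 + 10·0 + 1·1 = 2176.
Total outcomes: 10! = 3628800.
Probability = 2176/3628800 = 17/28350.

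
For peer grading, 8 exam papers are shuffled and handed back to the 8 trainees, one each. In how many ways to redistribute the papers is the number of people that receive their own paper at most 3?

# with exactly i fixed is C(8,i)·!(8-i); sum over i=0..3:
  i=0: C(8,0)·!8 = 1·14833 = 14833
  i=1: C(8,1)·!7 = 8·1854 = 14832
  i=2: C(8,2)·!6 = 28·265 = 7420
  i=3: C(8,3)·!5 = 56·44 = 2464
Total = 39549.

39549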